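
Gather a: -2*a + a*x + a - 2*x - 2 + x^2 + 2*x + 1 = a*(x - 1) + x^2 - 1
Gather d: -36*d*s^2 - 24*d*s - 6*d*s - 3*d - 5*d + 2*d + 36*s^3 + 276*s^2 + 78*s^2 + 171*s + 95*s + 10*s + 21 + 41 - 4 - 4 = d*(-36*s^2 - 30*s - 6) + 36*s^3 + 354*s^2 + 276*s + 54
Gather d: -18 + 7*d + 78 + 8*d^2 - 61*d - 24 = 8*d^2 - 54*d + 36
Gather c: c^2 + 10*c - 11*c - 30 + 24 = c^2 - c - 6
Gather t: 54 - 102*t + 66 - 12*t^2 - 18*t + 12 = -12*t^2 - 120*t + 132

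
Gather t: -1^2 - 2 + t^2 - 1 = t^2 - 4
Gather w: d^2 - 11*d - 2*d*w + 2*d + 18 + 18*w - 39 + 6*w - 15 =d^2 - 9*d + w*(24 - 2*d) - 36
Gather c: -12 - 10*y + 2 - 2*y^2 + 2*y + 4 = -2*y^2 - 8*y - 6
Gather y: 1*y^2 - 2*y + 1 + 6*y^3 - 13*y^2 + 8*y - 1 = 6*y^3 - 12*y^2 + 6*y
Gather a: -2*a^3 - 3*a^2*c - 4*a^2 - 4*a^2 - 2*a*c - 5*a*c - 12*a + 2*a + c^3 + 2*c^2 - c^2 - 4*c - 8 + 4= -2*a^3 + a^2*(-3*c - 8) + a*(-7*c - 10) + c^3 + c^2 - 4*c - 4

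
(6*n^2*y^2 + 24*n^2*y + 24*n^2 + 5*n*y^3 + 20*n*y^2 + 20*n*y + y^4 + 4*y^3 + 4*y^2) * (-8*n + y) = -48*n^3*y^2 - 192*n^3*y - 192*n^3 - 34*n^2*y^3 - 136*n^2*y^2 - 136*n^2*y - 3*n*y^4 - 12*n*y^3 - 12*n*y^2 + y^5 + 4*y^4 + 4*y^3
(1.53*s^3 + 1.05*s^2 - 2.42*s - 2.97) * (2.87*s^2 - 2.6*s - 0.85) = 4.3911*s^5 - 0.9645*s^4 - 10.9759*s^3 - 3.1244*s^2 + 9.779*s + 2.5245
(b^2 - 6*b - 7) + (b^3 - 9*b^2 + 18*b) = b^3 - 8*b^2 + 12*b - 7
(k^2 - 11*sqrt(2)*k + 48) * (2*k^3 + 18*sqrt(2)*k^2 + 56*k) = 2*k^5 - 4*sqrt(2)*k^4 - 244*k^3 + 248*sqrt(2)*k^2 + 2688*k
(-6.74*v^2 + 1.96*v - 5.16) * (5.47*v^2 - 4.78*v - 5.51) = -36.8678*v^4 + 42.9384*v^3 - 0.456600000000002*v^2 + 13.8652*v + 28.4316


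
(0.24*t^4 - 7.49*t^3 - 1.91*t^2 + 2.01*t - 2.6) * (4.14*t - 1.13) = 0.9936*t^5 - 31.2798*t^4 + 0.5563*t^3 + 10.4797*t^2 - 13.0353*t + 2.938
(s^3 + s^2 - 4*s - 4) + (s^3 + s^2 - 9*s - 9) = 2*s^3 + 2*s^2 - 13*s - 13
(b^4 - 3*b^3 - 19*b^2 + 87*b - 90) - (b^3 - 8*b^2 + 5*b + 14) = b^4 - 4*b^3 - 11*b^2 + 82*b - 104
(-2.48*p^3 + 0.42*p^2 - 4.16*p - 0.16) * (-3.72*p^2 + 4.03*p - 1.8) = 9.2256*p^5 - 11.5568*p^4 + 21.6318*p^3 - 16.9256*p^2 + 6.8432*p + 0.288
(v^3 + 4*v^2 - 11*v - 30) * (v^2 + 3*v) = v^5 + 7*v^4 + v^3 - 63*v^2 - 90*v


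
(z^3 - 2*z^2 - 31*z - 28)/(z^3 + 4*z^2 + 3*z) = (z^2 - 3*z - 28)/(z*(z + 3))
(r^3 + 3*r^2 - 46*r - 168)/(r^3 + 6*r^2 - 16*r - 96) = (r - 7)/(r - 4)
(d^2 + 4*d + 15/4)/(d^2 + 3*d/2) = (d + 5/2)/d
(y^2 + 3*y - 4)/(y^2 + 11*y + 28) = (y - 1)/(y + 7)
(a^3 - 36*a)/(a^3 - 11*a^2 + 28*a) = (a^2 - 36)/(a^2 - 11*a + 28)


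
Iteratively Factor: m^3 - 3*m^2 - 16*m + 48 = (m + 4)*(m^2 - 7*m + 12) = (m - 3)*(m + 4)*(m - 4)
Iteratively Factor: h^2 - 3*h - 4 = (h - 4)*(h + 1)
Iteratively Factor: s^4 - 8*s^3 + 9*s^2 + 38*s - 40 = (s - 5)*(s^3 - 3*s^2 - 6*s + 8) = (s - 5)*(s - 1)*(s^2 - 2*s - 8) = (s - 5)*(s - 1)*(s + 2)*(s - 4)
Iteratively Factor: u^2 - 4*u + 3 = (u - 3)*(u - 1)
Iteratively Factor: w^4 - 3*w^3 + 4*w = (w)*(w^3 - 3*w^2 + 4) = w*(w - 2)*(w^2 - w - 2) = w*(w - 2)*(w + 1)*(w - 2)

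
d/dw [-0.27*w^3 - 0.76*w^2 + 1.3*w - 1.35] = -0.81*w^2 - 1.52*w + 1.3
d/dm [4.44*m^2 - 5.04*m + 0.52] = 8.88*m - 5.04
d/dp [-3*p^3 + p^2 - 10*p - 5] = -9*p^2 + 2*p - 10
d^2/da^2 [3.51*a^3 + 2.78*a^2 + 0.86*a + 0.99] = 21.06*a + 5.56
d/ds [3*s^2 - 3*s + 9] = 6*s - 3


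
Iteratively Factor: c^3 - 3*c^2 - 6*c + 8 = (c - 4)*(c^2 + c - 2) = (c - 4)*(c + 2)*(c - 1)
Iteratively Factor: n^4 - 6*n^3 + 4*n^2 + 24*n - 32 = (n - 2)*(n^3 - 4*n^2 - 4*n + 16) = (n - 2)*(n + 2)*(n^2 - 6*n + 8) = (n - 4)*(n - 2)*(n + 2)*(n - 2)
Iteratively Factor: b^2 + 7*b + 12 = (b + 3)*(b + 4)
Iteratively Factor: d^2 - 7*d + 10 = (d - 5)*(d - 2)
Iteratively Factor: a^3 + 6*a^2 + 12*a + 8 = (a + 2)*(a^2 + 4*a + 4) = (a + 2)^2*(a + 2)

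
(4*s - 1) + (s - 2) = 5*s - 3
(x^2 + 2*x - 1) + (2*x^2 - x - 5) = 3*x^2 + x - 6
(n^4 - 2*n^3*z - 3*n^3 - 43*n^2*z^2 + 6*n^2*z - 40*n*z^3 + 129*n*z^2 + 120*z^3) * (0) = 0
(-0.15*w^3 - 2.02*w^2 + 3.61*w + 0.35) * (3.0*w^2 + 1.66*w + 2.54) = -0.45*w^5 - 6.309*w^4 + 7.0958*w^3 + 1.9118*w^2 + 9.7504*w + 0.889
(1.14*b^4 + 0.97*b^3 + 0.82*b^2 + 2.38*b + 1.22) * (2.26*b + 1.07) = 2.5764*b^5 + 3.412*b^4 + 2.8911*b^3 + 6.2562*b^2 + 5.3038*b + 1.3054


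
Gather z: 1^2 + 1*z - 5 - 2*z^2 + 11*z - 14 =-2*z^2 + 12*z - 18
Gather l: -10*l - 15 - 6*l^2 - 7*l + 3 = -6*l^2 - 17*l - 12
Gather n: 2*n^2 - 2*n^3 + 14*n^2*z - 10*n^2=-2*n^3 + n^2*(14*z - 8)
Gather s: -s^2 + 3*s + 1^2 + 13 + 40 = -s^2 + 3*s + 54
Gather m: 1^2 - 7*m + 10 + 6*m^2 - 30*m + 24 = 6*m^2 - 37*m + 35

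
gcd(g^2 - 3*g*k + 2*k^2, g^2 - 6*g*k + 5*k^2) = g - k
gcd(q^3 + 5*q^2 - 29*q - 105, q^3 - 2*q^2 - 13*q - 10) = q - 5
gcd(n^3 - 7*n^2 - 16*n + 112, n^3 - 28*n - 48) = n + 4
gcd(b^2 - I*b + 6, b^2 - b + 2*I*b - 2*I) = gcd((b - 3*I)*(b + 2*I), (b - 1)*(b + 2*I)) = b + 2*I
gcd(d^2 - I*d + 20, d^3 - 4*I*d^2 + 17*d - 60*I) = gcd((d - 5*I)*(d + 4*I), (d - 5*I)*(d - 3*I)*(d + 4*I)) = d^2 - I*d + 20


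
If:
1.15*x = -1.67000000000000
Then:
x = -1.45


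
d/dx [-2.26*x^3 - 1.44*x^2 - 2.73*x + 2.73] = -6.78*x^2 - 2.88*x - 2.73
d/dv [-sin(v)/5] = -cos(v)/5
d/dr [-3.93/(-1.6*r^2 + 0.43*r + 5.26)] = (1.6899 - 12.576*r)/(-1.6*r^2 + 0.43*r + 5.26)^2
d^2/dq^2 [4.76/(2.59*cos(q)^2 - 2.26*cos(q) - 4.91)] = (127.722224*(1 - cos(q)^2)^2 - 83.586552*cos(q)^3 + 330.303064*cos(q)^2 + 114.353288*cos(q) - 297.411464)/(-2.59*cos(q)^2 + 2.26*cos(q) + 4.91)^3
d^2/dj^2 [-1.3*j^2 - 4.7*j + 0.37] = -2.60000000000000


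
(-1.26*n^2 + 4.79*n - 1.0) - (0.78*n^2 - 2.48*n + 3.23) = -2.04*n^2 + 7.27*n - 4.23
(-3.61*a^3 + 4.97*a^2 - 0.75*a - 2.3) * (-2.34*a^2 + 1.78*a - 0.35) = 8.4474*a^5 - 18.0556*a^4 + 11.8651*a^3 + 2.3075*a^2 - 3.8315*a + 0.805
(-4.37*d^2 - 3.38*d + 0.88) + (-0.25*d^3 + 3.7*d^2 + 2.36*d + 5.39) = -0.25*d^3 - 0.67*d^2 - 1.02*d + 6.27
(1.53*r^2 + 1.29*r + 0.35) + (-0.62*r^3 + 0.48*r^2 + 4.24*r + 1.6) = -0.62*r^3 + 2.01*r^2 + 5.53*r + 1.95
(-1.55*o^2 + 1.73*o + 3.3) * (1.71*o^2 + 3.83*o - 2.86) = -2.6505*o^4 - 2.9782*o^3 + 16.7019*o^2 + 7.6912*o - 9.438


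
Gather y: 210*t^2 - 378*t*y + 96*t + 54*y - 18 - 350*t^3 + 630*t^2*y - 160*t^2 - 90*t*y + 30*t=-350*t^3 + 50*t^2 + 126*t + y*(630*t^2 - 468*t + 54) - 18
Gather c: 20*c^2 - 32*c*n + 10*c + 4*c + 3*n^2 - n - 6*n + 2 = 20*c^2 + c*(14 - 32*n) + 3*n^2 - 7*n + 2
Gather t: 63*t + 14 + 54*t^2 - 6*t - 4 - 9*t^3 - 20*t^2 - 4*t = -9*t^3 + 34*t^2 + 53*t + 10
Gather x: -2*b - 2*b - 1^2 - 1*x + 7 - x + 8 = -4*b - 2*x + 14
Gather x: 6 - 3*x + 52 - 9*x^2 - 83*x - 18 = -9*x^2 - 86*x + 40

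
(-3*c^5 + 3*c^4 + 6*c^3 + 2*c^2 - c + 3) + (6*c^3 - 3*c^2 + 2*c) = -3*c^5 + 3*c^4 + 12*c^3 - c^2 + c + 3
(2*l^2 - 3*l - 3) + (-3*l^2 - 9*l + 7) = -l^2 - 12*l + 4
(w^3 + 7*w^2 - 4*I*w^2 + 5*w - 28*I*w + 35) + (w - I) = w^3 + 7*w^2 - 4*I*w^2 + 6*w - 28*I*w + 35 - I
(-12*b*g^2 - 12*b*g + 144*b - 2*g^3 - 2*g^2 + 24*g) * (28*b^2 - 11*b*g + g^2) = -336*b^3*g^2 - 336*b^3*g + 4032*b^3 + 76*b^2*g^3 + 76*b^2*g^2 - 912*b^2*g + 10*b*g^4 + 10*b*g^3 - 120*b*g^2 - 2*g^5 - 2*g^4 + 24*g^3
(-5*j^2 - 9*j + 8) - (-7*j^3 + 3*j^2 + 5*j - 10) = 7*j^3 - 8*j^2 - 14*j + 18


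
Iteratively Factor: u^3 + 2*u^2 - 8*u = (u - 2)*(u^2 + 4*u) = u*(u - 2)*(u + 4)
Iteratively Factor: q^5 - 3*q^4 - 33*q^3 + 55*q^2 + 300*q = (q - 5)*(q^4 + 2*q^3 - 23*q^2 - 60*q) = (q - 5)*(q + 4)*(q^3 - 2*q^2 - 15*q) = q*(q - 5)*(q + 4)*(q^2 - 2*q - 15) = q*(q - 5)^2*(q + 4)*(q + 3)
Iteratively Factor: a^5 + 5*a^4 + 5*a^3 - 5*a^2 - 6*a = (a - 1)*(a^4 + 6*a^3 + 11*a^2 + 6*a) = (a - 1)*(a + 3)*(a^3 + 3*a^2 + 2*a) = (a - 1)*(a + 1)*(a + 3)*(a^2 + 2*a) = (a - 1)*(a + 1)*(a + 2)*(a + 3)*(a)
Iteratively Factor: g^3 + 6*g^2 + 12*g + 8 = (g + 2)*(g^2 + 4*g + 4) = (g + 2)^2*(g + 2)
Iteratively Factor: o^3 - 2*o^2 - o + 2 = (o - 2)*(o^2 - 1) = (o - 2)*(o - 1)*(o + 1)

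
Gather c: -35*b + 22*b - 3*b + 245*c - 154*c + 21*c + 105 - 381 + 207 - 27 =-16*b + 112*c - 96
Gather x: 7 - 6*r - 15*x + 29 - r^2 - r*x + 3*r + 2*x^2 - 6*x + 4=-r^2 - 3*r + 2*x^2 + x*(-r - 21) + 40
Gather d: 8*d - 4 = 8*d - 4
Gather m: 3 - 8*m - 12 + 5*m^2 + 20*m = 5*m^2 + 12*m - 9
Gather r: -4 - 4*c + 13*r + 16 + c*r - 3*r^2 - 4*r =-4*c - 3*r^2 + r*(c + 9) + 12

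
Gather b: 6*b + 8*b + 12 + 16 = 14*b + 28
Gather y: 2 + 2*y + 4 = 2*y + 6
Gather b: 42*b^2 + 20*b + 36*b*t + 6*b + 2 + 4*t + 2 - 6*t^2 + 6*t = 42*b^2 + b*(36*t + 26) - 6*t^2 + 10*t + 4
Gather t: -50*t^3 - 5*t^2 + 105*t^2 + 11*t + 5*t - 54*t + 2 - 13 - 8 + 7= -50*t^3 + 100*t^2 - 38*t - 12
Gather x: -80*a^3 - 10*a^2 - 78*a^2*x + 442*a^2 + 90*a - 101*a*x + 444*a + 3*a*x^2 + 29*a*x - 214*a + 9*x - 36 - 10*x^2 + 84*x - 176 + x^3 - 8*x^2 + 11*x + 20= -80*a^3 + 432*a^2 + 320*a + x^3 + x^2*(3*a - 18) + x*(-78*a^2 - 72*a + 104) - 192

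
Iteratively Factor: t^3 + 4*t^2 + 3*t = (t + 3)*(t^2 + t) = (t + 1)*(t + 3)*(t)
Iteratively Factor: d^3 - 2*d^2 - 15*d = (d + 3)*(d^2 - 5*d) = (d - 5)*(d + 3)*(d)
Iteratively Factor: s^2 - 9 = (s - 3)*(s + 3)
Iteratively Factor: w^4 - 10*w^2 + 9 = (w + 1)*(w^3 - w^2 - 9*w + 9) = (w + 1)*(w + 3)*(w^2 - 4*w + 3) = (w - 3)*(w + 1)*(w + 3)*(w - 1)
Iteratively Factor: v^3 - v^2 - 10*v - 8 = (v + 1)*(v^2 - 2*v - 8) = (v + 1)*(v + 2)*(v - 4)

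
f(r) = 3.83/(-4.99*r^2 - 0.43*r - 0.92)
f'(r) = 3.83*(9.98*r + 0.43)/(-4.99*r^2 - 0.43*r - 0.92)^2 = (38.2234*r + 1.6469)/(4.99*r^2 + 0.43*r + 0.92)^2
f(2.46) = -0.12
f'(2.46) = 0.09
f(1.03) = -0.58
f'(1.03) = 0.93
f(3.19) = -0.07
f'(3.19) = 0.04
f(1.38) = -0.35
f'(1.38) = 0.45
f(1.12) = -0.50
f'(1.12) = 0.76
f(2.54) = -0.11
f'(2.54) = 0.08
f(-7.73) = -0.01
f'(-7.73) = -0.00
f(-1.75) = -0.25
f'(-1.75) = -0.27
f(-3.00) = -0.09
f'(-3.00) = -0.06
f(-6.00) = -0.02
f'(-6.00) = -0.01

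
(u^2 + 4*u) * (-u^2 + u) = -u^4 - 3*u^3 + 4*u^2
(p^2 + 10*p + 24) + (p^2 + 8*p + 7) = 2*p^2 + 18*p + 31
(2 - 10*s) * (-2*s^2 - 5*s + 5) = 20*s^3 + 46*s^2 - 60*s + 10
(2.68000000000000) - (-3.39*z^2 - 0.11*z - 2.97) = 3.39*z^2 + 0.11*z + 5.65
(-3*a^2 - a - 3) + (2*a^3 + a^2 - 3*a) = 2*a^3 - 2*a^2 - 4*a - 3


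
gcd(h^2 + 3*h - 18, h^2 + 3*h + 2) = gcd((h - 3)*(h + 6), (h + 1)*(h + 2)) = 1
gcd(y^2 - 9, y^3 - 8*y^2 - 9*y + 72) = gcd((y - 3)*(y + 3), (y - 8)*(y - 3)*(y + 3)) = y^2 - 9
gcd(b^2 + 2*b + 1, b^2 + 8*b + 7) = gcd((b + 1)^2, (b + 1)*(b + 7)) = b + 1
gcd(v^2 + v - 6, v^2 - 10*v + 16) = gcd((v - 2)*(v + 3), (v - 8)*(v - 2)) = v - 2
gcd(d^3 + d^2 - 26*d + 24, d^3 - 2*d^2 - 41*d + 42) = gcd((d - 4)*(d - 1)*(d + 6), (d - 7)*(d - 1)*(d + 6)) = d^2 + 5*d - 6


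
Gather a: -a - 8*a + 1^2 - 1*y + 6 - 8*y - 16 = -9*a - 9*y - 9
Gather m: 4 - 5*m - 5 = -5*m - 1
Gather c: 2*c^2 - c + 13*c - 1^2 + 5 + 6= 2*c^2 + 12*c + 10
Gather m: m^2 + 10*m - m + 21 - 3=m^2 + 9*m + 18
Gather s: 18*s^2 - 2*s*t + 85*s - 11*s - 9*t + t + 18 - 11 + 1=18*s^2 + s*(74 - 2*t) - 8*t + 8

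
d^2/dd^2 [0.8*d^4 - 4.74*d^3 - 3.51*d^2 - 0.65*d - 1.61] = 9.6*d^2 - 28.44*d - 7.02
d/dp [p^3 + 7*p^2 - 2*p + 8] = 3*p^2 + 14*p - 2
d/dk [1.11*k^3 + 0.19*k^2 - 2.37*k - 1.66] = 3.33*k^2 + 0.38*k - 2.37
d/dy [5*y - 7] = 5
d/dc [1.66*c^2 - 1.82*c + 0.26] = 3.32*c - 1.82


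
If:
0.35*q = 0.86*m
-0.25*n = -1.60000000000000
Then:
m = 0.406976744186047*q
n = 6.40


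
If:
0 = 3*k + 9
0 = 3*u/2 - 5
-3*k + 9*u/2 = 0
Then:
No Solution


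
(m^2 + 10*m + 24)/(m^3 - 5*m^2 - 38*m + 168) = (m + 4)/(m^2 - 11*m + 28)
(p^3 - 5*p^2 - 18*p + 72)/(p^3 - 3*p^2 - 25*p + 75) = (p^2 - 2*p - 24)/(p^2 - 25)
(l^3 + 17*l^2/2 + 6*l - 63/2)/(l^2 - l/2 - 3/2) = (l^2 + 10*l + 21)/(l + 1)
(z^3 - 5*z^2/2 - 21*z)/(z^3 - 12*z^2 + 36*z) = (z + 7/2)/(z - 6)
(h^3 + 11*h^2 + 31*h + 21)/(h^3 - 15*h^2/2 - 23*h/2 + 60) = 2*(h^2 + 8*h + 7)/(2*h^2 - 21*h + 40)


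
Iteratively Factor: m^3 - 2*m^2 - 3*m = (m + 1)*(m^2 - 3*m) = (m - 3)*(m + 1)*(m)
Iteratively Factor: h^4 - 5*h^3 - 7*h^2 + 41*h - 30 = (h - 5)*(h^3 - 7*h + 6) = (h - 5)*(h + 3)*(h^2 - 3*h + 2) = (h - 5)*(h - 2)*(h + 3)*(h - 1)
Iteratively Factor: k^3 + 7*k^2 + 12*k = (k + 4)*(k^2 + 3*k) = (k + 3)*(k + 4)*(k)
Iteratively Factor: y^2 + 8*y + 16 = (y + 4)*(y + 4)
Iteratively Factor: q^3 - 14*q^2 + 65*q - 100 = (q - 5)*(q^2 - 9*q + 20) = (q - 5)^2*(q - 4)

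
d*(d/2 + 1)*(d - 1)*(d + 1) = d^4/2 + d^3 - d^2/2 - d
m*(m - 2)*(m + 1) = m^3 - m^2 - 2*m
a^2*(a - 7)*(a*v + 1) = a^4*v - 7*a^3*v + a^3 - 7*a^2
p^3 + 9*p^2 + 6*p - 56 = (p - 2)*(p + 4)*(p + 7)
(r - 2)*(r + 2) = r^2 - 4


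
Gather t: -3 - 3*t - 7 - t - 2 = -4*t - 12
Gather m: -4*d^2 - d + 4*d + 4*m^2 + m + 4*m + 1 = -4*d^2 + 3*d + 4*m^2 + 5*m + 1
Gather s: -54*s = -54*s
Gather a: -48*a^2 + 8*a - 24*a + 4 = -48*a^2 - 16*a + 4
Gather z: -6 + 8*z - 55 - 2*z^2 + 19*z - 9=-2*z^2 + 27*z - 70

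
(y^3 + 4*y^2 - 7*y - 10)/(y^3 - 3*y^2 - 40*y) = (y^2 - y - 2)/(y*(y - 8))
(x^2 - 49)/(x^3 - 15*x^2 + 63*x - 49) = (x + 7)/(x^2 - 8*x + 7)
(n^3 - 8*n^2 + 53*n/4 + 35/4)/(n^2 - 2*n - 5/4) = (2*n^2 - 17*n + 35)/(2*n - 5)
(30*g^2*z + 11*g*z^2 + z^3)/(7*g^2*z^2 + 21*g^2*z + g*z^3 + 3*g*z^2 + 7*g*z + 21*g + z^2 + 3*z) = z*(30*g^2 + 11*g*z + z^2)/(7*g^2*z^2 + 21*g^2*z + g*z^3 + 3*g*z^2 + 7*g*z + 21*g + z^2 + 3*z)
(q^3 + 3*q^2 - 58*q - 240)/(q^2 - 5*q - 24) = (q^2 + 11*q + 30)/(q + 3)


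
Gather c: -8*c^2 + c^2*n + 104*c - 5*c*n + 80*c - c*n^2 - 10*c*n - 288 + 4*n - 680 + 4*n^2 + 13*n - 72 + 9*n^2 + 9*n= c^2*(n - 8) + c*(-n^2 - 15*n + 184) + 13*n^2 + 26*n - 1040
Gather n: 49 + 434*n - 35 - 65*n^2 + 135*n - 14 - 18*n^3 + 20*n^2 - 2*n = -18*n^3 - 45*n^2 + 567*n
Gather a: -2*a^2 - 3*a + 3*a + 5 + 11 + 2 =18 - 2*a^2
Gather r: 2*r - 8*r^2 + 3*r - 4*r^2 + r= -12*r^2 + 6*r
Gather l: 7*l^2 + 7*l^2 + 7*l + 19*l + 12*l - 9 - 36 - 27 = 14*l^2 + 38*l - 72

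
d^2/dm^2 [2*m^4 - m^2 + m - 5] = 24*m^2 - 2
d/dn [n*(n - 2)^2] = (n - 2)*(3*n - 2)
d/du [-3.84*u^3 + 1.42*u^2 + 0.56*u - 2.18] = -11.52*u^2 + 2.84*u + 0.56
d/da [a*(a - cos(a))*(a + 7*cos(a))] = -6*a^2*sin(a) + 3*a^2 + 7*a*sin(2*a) + 12*a*cos(a) - 7*cos(a)^2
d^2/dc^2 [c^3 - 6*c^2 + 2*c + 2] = 6*c - 12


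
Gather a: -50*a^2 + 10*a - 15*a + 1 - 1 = -50*a^2 - 5*a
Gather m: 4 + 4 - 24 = -16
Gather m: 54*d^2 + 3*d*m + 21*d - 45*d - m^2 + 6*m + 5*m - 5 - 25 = 54*d^2 - 24*d - m^2 + m*(3*d + 11) - 30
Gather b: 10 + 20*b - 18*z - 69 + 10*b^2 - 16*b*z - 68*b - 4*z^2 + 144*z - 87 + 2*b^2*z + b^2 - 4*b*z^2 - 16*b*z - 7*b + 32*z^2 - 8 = b^2*(2*z + 11) + b*(-4*z^2 - 32*z - 55) + 28*z^2 + 126*z - 154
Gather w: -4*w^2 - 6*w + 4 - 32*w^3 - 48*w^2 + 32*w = -32*w^3 - 52*w^2 + 26*w + 4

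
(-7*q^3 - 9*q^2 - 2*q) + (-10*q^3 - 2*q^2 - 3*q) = -17*q^3 - 11*q^2 - 5*q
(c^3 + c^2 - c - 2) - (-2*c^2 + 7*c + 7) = c^3 + 3*c^2 - 8*c - 9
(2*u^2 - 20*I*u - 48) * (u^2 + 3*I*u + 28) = 2*u^4 - 14*I*u^3 + 68*u^2 - 704*I*u - 1344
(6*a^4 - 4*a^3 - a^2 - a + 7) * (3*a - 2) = 18*a^5 - 24*a^4 + 5*a^3 - a^2 + 23*a - 14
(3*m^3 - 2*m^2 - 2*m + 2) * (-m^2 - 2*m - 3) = -3*m^5 - 4*m^4 - 3*m^3 + 8*m^2 + 2*m - 6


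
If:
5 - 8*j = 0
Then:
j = 5/8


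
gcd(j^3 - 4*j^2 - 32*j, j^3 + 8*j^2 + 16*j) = j^2 + 4*j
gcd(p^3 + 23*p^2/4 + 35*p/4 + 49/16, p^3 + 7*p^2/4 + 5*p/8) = p + 1/2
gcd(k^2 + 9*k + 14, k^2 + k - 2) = k + 2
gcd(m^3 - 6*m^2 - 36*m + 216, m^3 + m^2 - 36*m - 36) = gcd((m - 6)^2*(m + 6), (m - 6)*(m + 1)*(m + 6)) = m^2 - 36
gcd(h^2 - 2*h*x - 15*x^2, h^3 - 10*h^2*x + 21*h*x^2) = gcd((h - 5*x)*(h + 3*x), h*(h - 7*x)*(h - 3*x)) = 1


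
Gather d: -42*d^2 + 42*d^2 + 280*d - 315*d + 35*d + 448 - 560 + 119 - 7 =0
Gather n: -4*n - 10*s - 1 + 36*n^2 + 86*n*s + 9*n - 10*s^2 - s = 36*n^2 + n*(86*s + 5) - 10*s^2 - 11*s - 1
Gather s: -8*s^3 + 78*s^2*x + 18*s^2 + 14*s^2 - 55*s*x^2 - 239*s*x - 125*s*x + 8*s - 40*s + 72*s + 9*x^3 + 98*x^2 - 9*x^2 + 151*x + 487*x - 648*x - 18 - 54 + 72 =-8*s^3 + s^2*(78*x + 32) + s*(-55*x^2 - 364*x + 40) + 9*x^3 + 89*x^2 - 10*x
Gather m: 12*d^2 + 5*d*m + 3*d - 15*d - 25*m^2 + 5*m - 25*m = 12*d^2 - 12*d - 25*m^2 + m*(5*d - 20)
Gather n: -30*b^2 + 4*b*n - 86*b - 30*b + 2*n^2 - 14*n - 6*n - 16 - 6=-30*b^2 - 116*b + 2*n^2 + n*(4*b - 20) - 22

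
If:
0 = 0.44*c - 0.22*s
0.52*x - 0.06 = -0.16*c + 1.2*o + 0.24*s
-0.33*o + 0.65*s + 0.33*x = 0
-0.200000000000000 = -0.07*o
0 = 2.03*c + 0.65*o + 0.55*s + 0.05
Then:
No Solution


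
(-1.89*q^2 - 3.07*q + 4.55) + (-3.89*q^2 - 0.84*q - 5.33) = -5.78*q^2 - 3.91*q - 0.78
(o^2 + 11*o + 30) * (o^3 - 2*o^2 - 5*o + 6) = o^5 + 9*o^4 + 3*o^3 - 109*o^2 - 84*o + 180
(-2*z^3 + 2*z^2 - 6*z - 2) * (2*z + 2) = -4*z^4 - 8*z^2 - 16*z - 4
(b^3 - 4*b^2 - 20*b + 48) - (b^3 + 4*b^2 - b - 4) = -8*b^2 - 19*b + 52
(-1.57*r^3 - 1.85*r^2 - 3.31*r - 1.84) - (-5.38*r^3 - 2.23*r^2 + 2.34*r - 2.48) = 3.81*r^3 + 0.38*r^2 - 5.65*r + 0.64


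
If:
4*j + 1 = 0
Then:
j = -1/4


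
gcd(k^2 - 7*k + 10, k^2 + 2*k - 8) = k - 2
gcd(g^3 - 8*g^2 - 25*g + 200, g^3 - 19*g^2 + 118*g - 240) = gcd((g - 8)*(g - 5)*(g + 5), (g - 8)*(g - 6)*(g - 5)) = g^2 - 13*g + 40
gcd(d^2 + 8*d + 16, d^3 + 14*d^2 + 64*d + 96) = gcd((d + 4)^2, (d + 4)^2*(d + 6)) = d^2 + 8*d + 16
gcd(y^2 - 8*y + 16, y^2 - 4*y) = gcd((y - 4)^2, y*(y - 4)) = y - 4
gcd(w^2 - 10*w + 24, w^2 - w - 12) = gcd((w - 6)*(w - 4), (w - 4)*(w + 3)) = w - 4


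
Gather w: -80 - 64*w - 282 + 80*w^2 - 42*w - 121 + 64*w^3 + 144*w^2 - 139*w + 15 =64*w^3 + 224*w^2 - 245*w - 468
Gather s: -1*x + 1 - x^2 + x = 1 - x^2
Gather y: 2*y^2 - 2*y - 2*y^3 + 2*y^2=-2*y^3 + 4*y^2 - 2*y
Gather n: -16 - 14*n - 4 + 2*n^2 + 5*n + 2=2*n^2 - 9*n - 18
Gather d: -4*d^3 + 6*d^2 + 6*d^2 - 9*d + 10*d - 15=-4*d^3 + 12*d^2 + d - 15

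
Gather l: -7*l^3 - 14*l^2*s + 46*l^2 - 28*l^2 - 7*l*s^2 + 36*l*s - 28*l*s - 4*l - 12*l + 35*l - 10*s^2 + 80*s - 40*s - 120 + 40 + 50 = -7*l^3 + l^2*(18 - 14*s) + l*(-7*s^2 + 8*s + 19) - 10*s^2 + 40*s - 30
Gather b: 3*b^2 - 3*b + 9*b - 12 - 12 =3*b^2 + 6*b - 24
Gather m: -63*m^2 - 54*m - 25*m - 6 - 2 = -63*m^2 - 79*m - 8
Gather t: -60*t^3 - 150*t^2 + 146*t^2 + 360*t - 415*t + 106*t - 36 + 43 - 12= -60*t^3 - 4*t^2 + 51*t - 5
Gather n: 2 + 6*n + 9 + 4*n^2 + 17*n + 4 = 4*n^2 + 23*n + 15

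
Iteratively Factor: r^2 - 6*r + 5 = (r - 5)*(r - 1)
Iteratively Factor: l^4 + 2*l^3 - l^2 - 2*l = (l)*(l^3 + 2*l^2 - l - 2) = l*(l + 2)*(l^2 - 1) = l*(l + 1)*(l + 2)*(l - 1)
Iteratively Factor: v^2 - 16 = (v + 4)*(v - 4)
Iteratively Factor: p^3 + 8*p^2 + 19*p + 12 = (p + 3)*(p^2 + 5*p + 4) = (p + 3)*(p + 4)*(p + 1)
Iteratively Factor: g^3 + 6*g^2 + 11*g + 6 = (g + 2)*(g^2 + 4*g + 3) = (g + 2)*(g + 3)*(g + 1)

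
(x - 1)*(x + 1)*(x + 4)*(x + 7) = x^4 + 11*x^3 + 27*x^2 - 11*x - 28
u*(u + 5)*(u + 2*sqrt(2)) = u^3 + 2*sqrt(2)*u^2 + 5*u^2 + 10*sqrt(2)*u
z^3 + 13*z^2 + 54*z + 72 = (z + 3)*(z + 4)*(z + 6)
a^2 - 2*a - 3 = (a - 3)*(a + 1)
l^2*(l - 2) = l^3 - 2*l^2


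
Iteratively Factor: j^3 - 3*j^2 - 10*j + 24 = (j + 3)*(j^2 - 6*j + 8) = (j - 2)*(j + 3)*(j - 4)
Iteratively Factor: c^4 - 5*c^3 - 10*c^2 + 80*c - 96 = (c - 2)*(c^3 - 3*c^2 - 16*c + 48) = (c - 4)*(c - 2)*(c^2 + c - 12) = (c - 4)*(c - 2)*(c + 4)*(c - 3)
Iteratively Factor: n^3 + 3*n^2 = (n + 3)*(n^2) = n*(n + 3)*(n)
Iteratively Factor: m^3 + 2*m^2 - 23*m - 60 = (m + 3)*(m^2 - m - 20) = (m - 5)*(m + 3)*(m + 4)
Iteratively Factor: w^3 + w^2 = (w)*(w^2 + w) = w^2*(w + 1)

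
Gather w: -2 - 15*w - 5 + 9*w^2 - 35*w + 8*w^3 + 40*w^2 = 8*w^3 + 49*w^2 - 50*w - 7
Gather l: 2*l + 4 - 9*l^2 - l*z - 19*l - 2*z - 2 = -9*l^2 + l*(-z - 17) - 2*z + 2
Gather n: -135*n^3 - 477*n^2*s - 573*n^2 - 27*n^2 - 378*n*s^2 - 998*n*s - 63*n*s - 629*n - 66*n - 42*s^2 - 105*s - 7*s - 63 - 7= -135*n^3 + n^2*(-477*s - 600) + n*(-378*s^2 - 1061*s - 695) - 42*s^2 - 112*s - 70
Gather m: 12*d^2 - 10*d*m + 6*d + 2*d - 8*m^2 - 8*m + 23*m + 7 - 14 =12*d^2 + 8*d - 8*m^2 + m*(15 - 10*d) - 7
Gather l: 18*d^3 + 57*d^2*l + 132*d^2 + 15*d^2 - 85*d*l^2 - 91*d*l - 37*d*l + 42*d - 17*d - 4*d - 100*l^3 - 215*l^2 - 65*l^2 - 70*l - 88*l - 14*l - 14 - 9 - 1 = 18*d^3 + 147*d^2 + 21*d - 100*l^3 + l^2*(-85*d - 280) + l*(57*d^2 - 128*d - 172) - 24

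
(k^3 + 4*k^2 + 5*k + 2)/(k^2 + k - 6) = (k^3 + 4*k^2 + 5*k + 2)/(k^2 + k - 6)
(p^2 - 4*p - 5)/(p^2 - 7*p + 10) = (p + 1)/(p - 2)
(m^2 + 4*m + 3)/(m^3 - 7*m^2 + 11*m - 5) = (m^2 + 4*m + 3)/(m^3 - 7*m^2 + 11*m - 5)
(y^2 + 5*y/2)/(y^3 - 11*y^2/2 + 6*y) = (2*y + 5)/(2*y^2 - 11*y + 12)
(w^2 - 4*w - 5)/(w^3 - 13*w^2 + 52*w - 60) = (w + 1)/(w^2 - 8*w + 12)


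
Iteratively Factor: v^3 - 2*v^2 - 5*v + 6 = (v - 3)*(v^2 + v - 2) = (v - 3)*(v + 2)*(v - 1)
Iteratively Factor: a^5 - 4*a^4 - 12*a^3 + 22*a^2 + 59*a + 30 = (a + 2)*(a^4 - 6*a^3 + 22*a + 15) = (a + 1)*(a + 2)*(a^3 - 7*a^2 + 7*a + 15) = (a + 1)^2*(a + 2)*(a^2 - 8*a + 15) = (a - 3)*(a + 1)^2*(a + 2)*(a - 5)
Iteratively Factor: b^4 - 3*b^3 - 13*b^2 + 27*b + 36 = (b + 1)*(b^3 - 4*b^2 - 9*b + 36) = (b - 4)*(b + 1)*(b^2 - 9) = (b - 4)*(b - 3)*(b + 1)*(b + 3)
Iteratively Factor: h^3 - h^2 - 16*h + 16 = (h - 4)*(h^2 + 3*h - 4) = (h - 4)*(h - 1)*(h + 4)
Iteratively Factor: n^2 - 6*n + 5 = (n - 1)*(n - 5)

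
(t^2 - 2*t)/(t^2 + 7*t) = (t - 2)/(t + 7)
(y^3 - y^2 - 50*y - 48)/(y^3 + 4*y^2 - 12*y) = (y^2 - 7*y - 8)/(y*(y - 2))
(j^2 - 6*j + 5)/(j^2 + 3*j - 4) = (j - 5)/(j + 4)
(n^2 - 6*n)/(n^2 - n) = (n - 6)/(n - 1)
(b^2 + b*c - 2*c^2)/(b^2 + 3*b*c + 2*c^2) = (b - c)/(b + c)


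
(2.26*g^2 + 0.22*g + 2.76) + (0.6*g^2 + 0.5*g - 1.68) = 2.86*g^2 + 0.72*g + 1.08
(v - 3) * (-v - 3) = 9 - v^2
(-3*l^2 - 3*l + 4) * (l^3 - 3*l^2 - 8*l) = -3*l^5 + 6*l^4 + 37*l^3 + 12*l^2 - 32*l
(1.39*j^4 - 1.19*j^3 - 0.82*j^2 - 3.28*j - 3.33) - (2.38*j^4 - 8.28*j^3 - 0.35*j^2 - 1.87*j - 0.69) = -0.99*j^4 + 7.09*j^3 - 0.47*j^2 - 1.41*j - 2.64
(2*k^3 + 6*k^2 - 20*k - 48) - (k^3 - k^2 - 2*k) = k^3 + 7*k^2 - 18*k - 48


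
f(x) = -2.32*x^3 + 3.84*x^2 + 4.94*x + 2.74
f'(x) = -6.96*x^2 + 7.68*x + 4.94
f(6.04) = -338.54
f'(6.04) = -202.58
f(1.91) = 10.02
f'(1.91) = -5.78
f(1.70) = 10.84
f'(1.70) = -2.12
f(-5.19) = 404.87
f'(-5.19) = -222.39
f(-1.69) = 16.56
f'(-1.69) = -27.92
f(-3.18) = 100.47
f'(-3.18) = -89.86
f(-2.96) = 81.93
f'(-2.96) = -78.77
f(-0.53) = 1.55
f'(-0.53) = -1.09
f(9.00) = -1333.04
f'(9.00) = -489.70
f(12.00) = -3393.98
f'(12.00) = -905.14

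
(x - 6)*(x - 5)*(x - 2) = x^3 - 13*x^2 + 52*x - 60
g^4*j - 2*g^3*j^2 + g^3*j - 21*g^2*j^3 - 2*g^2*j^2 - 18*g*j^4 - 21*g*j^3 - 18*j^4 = (g - 6*j)*(g + j)*(g + 3*j)*(g*j + j)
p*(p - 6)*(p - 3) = p^3 - 9*p^2 + 18*p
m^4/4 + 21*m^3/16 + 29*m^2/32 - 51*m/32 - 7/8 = (m/4 + 1)*(m - 1)*(m + 1/2)*(m + 7/4)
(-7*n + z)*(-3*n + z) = 21*n^2 - 10*n*z + z^2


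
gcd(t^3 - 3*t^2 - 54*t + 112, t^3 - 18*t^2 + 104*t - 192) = t - 8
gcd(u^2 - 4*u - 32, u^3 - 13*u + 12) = u + 4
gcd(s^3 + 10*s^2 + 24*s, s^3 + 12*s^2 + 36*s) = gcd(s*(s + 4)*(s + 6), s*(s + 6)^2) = s^2 + 6*s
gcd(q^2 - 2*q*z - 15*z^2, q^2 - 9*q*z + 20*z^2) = -q + 5*z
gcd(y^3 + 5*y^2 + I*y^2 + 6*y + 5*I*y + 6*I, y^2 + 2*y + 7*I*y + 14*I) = y + 2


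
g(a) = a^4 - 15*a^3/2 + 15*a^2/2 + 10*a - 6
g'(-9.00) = -4863.50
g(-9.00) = 12540.00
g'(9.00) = 1238.50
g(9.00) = 1785.00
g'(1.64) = -8.27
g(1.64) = 4.72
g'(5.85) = 128.55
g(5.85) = -21.16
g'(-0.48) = -2.83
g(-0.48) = -8.19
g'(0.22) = 12.25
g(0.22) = -3.51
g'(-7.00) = -2569.50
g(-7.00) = 5265.00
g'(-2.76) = -286.89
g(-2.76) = 239.24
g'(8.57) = 1003.73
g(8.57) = 1304.02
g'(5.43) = 68.45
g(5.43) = -61.98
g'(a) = 4*a^3 - 45*a^2/2 + 15*a + 10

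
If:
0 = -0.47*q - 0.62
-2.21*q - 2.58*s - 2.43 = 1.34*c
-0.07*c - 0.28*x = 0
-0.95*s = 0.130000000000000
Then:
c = 0.63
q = -1.32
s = -0.14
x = -0.16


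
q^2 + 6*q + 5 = (q + 1)*(q + 5)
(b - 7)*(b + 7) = b^2 - 49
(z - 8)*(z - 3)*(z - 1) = z^3 - 12*z^2 + 35*z - 24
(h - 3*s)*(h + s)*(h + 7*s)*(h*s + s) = h^4*s + 5*h^3*s^2 + h^3*s - 17*h^2*s^3 + 5*h^2*s^2 - 21*h*s^4 - 17*h*s^3 - 21*s^4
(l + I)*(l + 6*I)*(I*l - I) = I*l^3 - 7*l^2 - I*l^2 + 7*l - 6*I*l + 6*I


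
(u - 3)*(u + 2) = u^2 - u - 6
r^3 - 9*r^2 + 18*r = r*(r - 6)*(r - 3)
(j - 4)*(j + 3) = j^2 - j - 12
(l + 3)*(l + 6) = l^2 + 9*l + 18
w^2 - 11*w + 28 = (w - 7)*(w - 4)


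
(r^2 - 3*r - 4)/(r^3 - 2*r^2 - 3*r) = (r - 4)/(r*(r - 3))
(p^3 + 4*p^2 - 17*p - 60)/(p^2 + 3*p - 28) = (p^2 + 8*p + 15)/(p + 7)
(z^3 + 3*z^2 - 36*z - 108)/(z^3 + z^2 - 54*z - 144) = (z - 6)/(z - 8)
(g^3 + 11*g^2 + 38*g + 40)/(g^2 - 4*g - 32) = (g^2 + 7*g + 10)/(g - 8)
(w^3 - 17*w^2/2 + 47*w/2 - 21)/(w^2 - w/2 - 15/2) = (2*w^2 - 11*w + 14)/(2*w + 5)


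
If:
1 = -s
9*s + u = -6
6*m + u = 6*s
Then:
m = -3/2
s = -1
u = 3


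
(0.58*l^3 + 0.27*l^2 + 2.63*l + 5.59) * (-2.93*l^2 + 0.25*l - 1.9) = -1.6994*l^5 - 0.6461*l^4 - 8.7404*l^3 - 16.2342*l^2 - 3.5995*l - 10.621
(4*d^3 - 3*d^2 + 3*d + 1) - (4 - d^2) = 4*d^3 - 2*d^2 + 3*d - 3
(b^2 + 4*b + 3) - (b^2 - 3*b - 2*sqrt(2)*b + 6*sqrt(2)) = 2*sqrt(2)*b + 7*b - 6*sqrt(2) + 3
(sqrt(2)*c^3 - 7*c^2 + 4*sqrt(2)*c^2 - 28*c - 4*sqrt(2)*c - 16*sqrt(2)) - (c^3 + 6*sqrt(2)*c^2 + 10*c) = -c^3 + sqrt(2)*c^3 - 7*c^2 - 2*sqrt(2)*c^2 - 38*c - 4*sqrt(2)*c - 16*sqrt(2)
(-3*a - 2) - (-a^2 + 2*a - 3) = a^2 - 5*a + 1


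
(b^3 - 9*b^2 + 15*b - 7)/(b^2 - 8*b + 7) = b - 1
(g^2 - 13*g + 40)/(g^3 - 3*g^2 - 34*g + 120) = (g - 8)/(g^2 + 2*g - 24)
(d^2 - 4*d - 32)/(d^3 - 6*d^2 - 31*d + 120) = (d + 4)/(d^2 + 2*d - 15)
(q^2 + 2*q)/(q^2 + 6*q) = (q + 2)/(q + 6)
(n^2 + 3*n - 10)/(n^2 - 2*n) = (n + 5)/n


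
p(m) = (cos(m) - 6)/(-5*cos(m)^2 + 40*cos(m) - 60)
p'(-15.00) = 0.02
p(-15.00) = 0.07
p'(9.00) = -0.00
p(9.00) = 0.07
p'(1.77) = -0.04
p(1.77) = 0.09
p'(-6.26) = -0.00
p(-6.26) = 0.20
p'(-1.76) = 0.04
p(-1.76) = 0.09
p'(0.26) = -0.05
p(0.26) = 0.19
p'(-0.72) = 0.08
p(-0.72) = 0.16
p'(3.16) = 0.00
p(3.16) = 0.07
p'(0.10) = -0.02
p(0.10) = 0.20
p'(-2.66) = 0.01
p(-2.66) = 0.07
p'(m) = (-10*sin(m)*cos(m) + 40*sin(m))*(cos(m) - 6)/(-5*cos(m)^2 + 40*cos(m) - 60)^2 - sin(m)/(-5*cos(m)^2 + 40*cos(m) - 60) = -sin(m)/(5*(cos(m) - 2)^2)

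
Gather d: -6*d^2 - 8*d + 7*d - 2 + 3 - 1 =-6*d^2 - d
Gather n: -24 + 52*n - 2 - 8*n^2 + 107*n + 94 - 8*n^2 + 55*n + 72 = -16*n^2 + 214*n + 140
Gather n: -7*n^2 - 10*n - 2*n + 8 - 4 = -7*n^2 - 12*n + 4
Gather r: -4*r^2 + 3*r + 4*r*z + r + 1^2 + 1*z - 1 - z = -4*r^2 + r*(4*z + 4)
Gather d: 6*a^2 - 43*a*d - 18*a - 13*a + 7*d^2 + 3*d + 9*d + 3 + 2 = 6*a^2 - 31*a + 7*d^2 + d*(12 - 43*a) + 5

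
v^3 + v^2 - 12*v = v*(v - 3)*(v + 4)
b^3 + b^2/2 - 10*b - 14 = (b - 7/2)*(b + 2)^2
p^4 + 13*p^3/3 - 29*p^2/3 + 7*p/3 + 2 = (p - 1)^2*(p + 1/3)*(p + 6)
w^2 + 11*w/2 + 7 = (w + 2)*(w + 7/2)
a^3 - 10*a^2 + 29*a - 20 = (a - 5)*(a - 4)*(a - 1)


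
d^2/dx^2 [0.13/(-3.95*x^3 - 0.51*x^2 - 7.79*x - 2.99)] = ((3.081*x + 0.1326)*(3.95*x^3 + 0.51*x^2 + 7.79*x + 2.99) - 0.13*(11.85*x^2 + 1.02*x + 7.79)*(23.7*x^2 + 2.04*x + 15.58))/(3.95*x^3 + 0.51*x^2 + 7.79*x + 2.99)^3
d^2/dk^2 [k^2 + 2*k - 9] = 2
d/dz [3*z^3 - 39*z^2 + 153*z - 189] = 9*z^2 - 78*z + 153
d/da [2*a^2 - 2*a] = 4*a - 2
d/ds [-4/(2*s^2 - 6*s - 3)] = 8*(2*s - 3)/(-2*s^2 + 6*s + 3)^2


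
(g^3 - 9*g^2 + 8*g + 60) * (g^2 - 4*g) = g^5 - 13*g^4 + 44*g^3 + 28*g^2 - 240*g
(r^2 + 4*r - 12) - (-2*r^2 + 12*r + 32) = 3*r^2 - 8*r - 44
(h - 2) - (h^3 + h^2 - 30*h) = -h^3 - h^2 + 31*h - 2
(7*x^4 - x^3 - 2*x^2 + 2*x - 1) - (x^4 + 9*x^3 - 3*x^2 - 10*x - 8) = 6*x^4 - 10*x^3 + x^2 + 12*x + 7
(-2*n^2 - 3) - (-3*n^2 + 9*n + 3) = n^2 - 9*n - 6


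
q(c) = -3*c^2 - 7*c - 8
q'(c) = -6*c - 7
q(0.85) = -16.12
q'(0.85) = -12.10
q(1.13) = -19.74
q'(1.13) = -13.78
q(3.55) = -70.66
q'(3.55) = -28.30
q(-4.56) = -38.46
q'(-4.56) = 20.36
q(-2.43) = -8.70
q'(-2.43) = 7.58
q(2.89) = -53.29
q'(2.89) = -24.34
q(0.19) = -9.44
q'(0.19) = -8.14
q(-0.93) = -4.08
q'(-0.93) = -1.42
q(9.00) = -314.00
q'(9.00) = -61.00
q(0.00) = -8.00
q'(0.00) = -7.00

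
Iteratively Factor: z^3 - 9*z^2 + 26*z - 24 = (z - 3)*(z^2 - 6*z + 8) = (z - 3)*(z - 2)*(z - 4)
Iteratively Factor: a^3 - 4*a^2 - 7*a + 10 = (a - 5)*(a^2 + a - 2) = (a - 5)*(a - 1)*(a + 2)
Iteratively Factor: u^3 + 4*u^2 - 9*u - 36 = (u - 3)*(u^2 + 7*u + 12) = (u - 3)*(u + 4)*(u + 3)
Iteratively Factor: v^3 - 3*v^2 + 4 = (v - 2)*(v^2 - v - 2) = (v - 2)*(v + 1)*(v - 2)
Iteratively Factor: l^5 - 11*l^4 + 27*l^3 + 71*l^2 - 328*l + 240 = (l + 3)*(l^4 - 14*l^3 + 69*l^2 - 136*l + 80) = (l - 4)*(l + 3)*(l^3 - 10*l^2 + 29*l - 20) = (l - 5)*(l - 4)*(l + 3)*(l^2 - 5*l + 4) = (l - 5)*(l - 4)*(l - 1)*(l + 3)*(l - 4)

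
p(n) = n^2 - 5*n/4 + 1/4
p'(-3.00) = -7.25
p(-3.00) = 13.00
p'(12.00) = 22.75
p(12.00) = 129.25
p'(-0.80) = -2.85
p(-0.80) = 1.89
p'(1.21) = 1.17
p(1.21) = 0.20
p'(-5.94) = -13.13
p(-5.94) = 42.96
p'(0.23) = -0.79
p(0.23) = 0.02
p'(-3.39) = -8.03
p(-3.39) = 15.98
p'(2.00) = 2.75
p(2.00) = 1.75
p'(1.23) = 1.21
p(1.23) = 0.23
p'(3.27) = 5.29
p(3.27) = 6.86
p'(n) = 2*n - 5/4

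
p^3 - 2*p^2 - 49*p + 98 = (p - 7)*(p - 2)*(p + 7)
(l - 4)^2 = l^2 - 8*l + 16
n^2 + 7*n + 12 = (n + 3)*(n + 4)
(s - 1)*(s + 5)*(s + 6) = s^3 + 10*s^2 + 19*s - 30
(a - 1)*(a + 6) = a^2 + 5*a - 6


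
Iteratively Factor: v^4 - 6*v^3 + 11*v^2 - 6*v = (v - 1)*(v^3 - 5*v^2 + 6*v) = (v - 3)*(v - 1)*(v^2 - 2*v) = (v - 3)*(v - 2)*(v - 1)*(v)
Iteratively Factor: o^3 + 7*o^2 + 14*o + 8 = (o + 1)*(o^2 + 6*o + 8) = (o + 1)*(o + 2)*(o + 4)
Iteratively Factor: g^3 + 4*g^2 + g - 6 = (g + 3)*(g^2 + g - 2) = (g + 2)*(g + 3)*(g - 1)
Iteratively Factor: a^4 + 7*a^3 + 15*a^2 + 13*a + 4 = (a + 4)*(a^3 + 3*a^2 + 3*a + 1) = (a + 1)*(a + 4)*(a^2 + 2*a + 1) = (a + 1)^2*(a + 4)*(a + 1)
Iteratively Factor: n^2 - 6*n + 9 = (n - 3)*(n - 3)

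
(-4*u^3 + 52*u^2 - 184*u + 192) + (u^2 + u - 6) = -4*u^3 + 53*u^2 - 183*u + 186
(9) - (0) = 9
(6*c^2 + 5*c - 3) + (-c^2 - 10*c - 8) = 5*c^2 - 5*c - 11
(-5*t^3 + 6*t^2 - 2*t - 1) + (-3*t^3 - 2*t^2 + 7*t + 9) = -8*t^3 + 4*t^2 + 5*t + 8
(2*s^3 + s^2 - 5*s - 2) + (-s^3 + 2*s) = s^3 + s^2 - 3*s - 2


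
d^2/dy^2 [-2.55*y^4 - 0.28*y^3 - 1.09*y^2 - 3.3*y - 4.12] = -30.6*y^2 - 1.68*y - 2.18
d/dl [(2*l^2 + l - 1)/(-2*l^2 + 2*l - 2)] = 3*l*(l - 2)/(2*(l^4 - 2*l^3 + 3*l^2 - 2*l + 1))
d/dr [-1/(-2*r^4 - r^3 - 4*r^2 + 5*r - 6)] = (-8*r^3 - 3*r^2 - 8*r + 5)/(2*r^4 + r^3 + 4*r^2 - 5*r + 6)^2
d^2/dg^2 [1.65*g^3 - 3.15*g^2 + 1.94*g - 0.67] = 9.9*g - 6.3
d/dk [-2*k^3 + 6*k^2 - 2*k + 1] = -6*k^2 + 12*k - 2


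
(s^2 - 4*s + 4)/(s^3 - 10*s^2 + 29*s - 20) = (s^2 - 4*s + 4)/(s^3 - 10*s^2 + 29*s - 20)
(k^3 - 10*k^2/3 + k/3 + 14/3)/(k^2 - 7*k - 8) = (3*k^2 - 13*k + 14)/(3*(k - 8))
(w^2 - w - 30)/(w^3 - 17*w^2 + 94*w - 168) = (w + 5)/(w^2 - 11*w + 28)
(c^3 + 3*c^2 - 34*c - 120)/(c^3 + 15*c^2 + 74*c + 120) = (c - 6)/(c + 6)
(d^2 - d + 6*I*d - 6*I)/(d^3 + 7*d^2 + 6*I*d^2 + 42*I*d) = (d - 1)/(d*(d + 7))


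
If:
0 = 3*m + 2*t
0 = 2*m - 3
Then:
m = 3/2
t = -9/4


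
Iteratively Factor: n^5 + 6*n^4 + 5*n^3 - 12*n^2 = (n + 4)*(n^4 + 2*n^3 - 3*n^2) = (n + 3)*(n + 4)*(n^3 - n^2) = n*(n + 3)*(n + 4)*(n^2 - n) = n*(n - 1)*(n + 3)*(n + 4)*(n)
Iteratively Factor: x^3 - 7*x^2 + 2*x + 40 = (x + 2)*(x^2 - 9*x + 20) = (x - 4)*(x + 2)*(x - 5)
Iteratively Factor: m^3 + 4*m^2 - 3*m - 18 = (m + 3)*(m^2 + m - 6) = (m + 3)^2*(m - 2)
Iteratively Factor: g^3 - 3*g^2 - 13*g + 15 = (g - 1)*(g^2 - 2*g - 15) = (g - 5)*(g - 1)*(g + 3)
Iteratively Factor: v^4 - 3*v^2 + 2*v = (v - 1)*(v^3 + v^2 - 2*v) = v*(v - 1)*(v^2 + v - 2) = v*(v - 1)*(v + 2)*(v - 1)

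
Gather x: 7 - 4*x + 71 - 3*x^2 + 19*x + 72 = -3*x^2 + 15*x + 150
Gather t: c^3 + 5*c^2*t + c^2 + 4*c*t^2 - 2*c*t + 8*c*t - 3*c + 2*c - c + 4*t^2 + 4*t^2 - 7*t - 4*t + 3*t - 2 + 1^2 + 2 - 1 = c^3 + c^2 - 2*c + t^2*(4*c + 8) + t*(5*c^2 + 6*c - 8)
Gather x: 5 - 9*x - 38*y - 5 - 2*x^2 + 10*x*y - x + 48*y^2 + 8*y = -2*x^2 + x*(10*y - 10) + 48*y^2 - 30*y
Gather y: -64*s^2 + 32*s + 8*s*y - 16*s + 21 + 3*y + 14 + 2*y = -64*s^2 + 16*s + y*(8*s + 5) + 35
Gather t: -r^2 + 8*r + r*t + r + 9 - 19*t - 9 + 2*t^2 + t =-r^2 + 9*r + 2*t^2 + t*(r - 18)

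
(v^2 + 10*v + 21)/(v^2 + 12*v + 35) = (v + 3)/(v + 5)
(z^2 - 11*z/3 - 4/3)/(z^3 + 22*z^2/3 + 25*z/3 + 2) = (z - 4)/(z^2 + 7*z + 6)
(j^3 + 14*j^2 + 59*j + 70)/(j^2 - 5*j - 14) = (j^2 + 12*j + 35)/(j - 7)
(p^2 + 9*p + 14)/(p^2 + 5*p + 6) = (p + 7)/(p + 3)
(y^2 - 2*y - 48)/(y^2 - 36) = (y - 8)/(y - 6)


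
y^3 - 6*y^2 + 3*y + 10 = (y - 5)*(y - 2)*(y + 1)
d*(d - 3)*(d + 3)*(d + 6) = d^4 + 6*d^3 - 9*d^2 - 54*d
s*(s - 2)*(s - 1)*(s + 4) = s^4 + s^3 - 10*s^2 + 8*s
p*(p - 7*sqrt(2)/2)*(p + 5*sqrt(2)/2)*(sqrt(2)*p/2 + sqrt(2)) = sqrt(2)*p^4/2 - p^3 + sqrt(2)*p^3 - 35*sqrt(2)*p^2/4 - 2*p^2 - 35*sqrt(2)*p/2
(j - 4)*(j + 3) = j^2 - j - 12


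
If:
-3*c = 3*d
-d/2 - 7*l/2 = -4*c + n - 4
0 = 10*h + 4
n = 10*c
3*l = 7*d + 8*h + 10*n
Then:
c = 58/855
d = -58/855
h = -2/5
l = 886/855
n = 116/171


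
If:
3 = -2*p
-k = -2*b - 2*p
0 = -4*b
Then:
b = 0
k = -3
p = -3/2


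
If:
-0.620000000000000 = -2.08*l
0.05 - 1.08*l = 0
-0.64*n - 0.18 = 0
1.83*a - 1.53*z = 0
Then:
No Solution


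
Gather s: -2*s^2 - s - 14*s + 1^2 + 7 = -2*s^2 - 15*s + 8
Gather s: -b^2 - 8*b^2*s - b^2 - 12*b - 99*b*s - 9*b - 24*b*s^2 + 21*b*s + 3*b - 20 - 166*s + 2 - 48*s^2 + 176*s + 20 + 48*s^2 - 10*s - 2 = -2*b^2 - 24*b*s^2 - 18*b + s*(-8*b^2 - 78*b)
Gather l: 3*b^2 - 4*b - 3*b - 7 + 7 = 3*b^2 - 7*b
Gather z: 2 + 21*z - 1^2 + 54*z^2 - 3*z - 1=54*z^2 + 18*z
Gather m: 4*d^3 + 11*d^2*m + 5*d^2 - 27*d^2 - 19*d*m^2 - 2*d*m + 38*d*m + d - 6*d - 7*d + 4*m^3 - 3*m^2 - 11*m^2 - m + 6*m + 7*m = 4*d^3 - 22*d^2 - 12*d + 4*m^3 + m^2*(-19*d - 14) + m*(11*d^2 + 36*d + 12)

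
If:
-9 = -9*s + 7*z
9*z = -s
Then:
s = 81/88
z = -9/88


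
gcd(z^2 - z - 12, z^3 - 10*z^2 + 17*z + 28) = z - 4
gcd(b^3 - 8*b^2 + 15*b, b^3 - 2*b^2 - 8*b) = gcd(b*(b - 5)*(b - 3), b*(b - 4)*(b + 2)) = b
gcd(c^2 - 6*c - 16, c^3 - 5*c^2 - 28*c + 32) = c - 8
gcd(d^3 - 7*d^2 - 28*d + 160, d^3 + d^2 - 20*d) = d^2 + d - 20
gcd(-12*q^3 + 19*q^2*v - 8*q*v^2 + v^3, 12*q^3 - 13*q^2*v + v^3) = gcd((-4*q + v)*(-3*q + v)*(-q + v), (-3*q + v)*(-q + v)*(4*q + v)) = 3*q^2 - 4*q*v + v^2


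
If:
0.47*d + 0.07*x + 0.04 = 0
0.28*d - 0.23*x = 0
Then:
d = -0.07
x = -0.09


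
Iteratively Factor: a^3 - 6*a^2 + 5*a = (a)*(a^2 - 6*a + 5) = a*(a - 1)*(a - 5)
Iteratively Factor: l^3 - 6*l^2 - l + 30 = (l - 5)*(l^2 - l - 6) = (l - 5)*(l + 2)*(l - 3)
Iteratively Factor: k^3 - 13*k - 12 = (k + 1)*(k^2 - k - 12) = (k + 1)*(k + 3)*(k - 4)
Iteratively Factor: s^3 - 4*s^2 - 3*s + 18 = (s - 3)*(s^2 - s - 6) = (s - 3)*(s + 2)*(s - 3)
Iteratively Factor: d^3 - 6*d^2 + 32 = (d - 4)*(d^2 - 2*d - 8) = (d - 4)*(d + 2)*(d - 4)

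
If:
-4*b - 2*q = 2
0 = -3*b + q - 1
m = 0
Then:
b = -2/5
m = 0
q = -1/5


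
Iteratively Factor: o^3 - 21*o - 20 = (o + 4)*(o^2 - 4*o - 5) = (o + 1)*(o + 4)*(o - 5)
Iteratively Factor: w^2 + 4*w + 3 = (w + 1)*(w + 3)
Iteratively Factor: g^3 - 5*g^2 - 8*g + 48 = (g - 4)*(g^2 - g - 12) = (g - 4)^2*(g + 3)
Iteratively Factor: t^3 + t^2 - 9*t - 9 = (t + 3)*(t^2 - 2*t - 3) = (t - 3)*(t + 3)*(t + 1)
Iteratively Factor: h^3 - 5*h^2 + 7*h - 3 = (h - 1)*(h^2 - 4*h + 3) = (h - 3)*(h - 1)*(h - 1)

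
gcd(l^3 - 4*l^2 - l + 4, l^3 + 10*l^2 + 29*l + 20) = l + 1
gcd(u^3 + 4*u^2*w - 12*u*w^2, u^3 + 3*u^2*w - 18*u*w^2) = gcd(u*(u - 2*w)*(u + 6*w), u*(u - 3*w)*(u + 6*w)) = u^2 + 6*u*w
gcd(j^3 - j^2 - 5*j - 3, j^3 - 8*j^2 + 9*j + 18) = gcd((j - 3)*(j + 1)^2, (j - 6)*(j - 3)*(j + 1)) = j^2 - 2*j - 3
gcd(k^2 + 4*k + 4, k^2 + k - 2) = k + 2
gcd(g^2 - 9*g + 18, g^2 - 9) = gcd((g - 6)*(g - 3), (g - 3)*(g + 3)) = g - 3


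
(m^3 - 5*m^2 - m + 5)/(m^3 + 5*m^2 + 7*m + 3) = (m^2 - 6*m + 5)/(m^2 + 4*m + 3)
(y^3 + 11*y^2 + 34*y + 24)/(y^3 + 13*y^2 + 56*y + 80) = (y^2 + 7*y + 6)/(y^2 + 9*y + 20)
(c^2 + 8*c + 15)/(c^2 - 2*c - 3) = (c^2 + 8*c + 15)/(c^2 - 2*c - 3)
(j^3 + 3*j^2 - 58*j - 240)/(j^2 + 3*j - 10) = (j^2 - 2*j - 48)/(j - 2)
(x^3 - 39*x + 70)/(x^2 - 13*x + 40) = (x^2 + 5*x - 14)/(x - 8)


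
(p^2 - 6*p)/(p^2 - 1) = p*(p - 6)/(p^2 - 1)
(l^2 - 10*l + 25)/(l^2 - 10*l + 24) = (l^2 - 10*l + 25)/(l^2 - 10*l + 24)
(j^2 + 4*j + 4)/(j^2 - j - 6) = (j + 2)/(j - 3)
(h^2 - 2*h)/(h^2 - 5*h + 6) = h/(h - 3)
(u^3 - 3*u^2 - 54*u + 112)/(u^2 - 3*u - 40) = (u^2 + 5*u - 14)/(u + 5)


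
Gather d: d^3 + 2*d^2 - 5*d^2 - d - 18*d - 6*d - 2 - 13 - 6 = d^3 - 3*d^2 - 25*d - 21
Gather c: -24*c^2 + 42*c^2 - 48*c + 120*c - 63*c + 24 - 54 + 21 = 18*c^2 + 9*c - 9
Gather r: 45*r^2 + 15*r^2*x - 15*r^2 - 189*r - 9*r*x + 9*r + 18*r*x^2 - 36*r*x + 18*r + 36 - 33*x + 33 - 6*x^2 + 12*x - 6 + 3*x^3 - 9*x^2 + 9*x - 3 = r^2*(15*x + 30) + r*(18*x^2 - 45*x - 162) + 3*x^3 - 15*x^2 - 12*x + 60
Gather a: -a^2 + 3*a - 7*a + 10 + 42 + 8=-a^2 - 4*a + 60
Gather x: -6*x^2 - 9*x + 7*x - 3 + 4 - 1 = -6*x^2 - 2*x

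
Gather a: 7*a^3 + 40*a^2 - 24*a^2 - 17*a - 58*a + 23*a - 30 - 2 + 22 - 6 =7*a^3 + 16*a^2 - 52*a - 16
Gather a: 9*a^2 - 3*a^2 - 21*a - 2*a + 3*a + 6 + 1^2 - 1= 6*a^2 - 20*a + 6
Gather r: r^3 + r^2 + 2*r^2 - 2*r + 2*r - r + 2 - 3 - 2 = r^3 + 3*r^2 - r - 3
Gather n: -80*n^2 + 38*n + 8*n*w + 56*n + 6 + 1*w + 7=-80*n^2 + n*(8*w + 94) + w + 13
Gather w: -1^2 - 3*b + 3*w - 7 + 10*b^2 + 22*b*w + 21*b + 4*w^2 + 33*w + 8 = 10*b^2 + 18*b + 4*w^2 + w*(22*b + 36)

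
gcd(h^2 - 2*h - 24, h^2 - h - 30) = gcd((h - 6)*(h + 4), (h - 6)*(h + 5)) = h - 6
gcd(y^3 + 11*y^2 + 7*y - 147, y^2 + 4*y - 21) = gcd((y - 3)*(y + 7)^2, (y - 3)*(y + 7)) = y^2 + 4*y - 21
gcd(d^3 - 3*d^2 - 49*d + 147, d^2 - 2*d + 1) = 1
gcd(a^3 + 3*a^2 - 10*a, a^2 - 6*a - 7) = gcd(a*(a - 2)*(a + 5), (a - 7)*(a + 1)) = 1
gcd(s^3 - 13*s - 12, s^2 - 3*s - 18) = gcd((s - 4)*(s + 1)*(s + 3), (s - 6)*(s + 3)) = s + 3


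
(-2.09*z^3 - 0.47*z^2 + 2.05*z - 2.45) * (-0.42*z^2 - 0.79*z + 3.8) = 0.8778*z^5 + 1.8485*z^4 - 8.4317*z^3 - 2.3765*z^2 + 9.7255*z - 9.31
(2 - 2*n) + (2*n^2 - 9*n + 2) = 2*n^2 - 11*n + 4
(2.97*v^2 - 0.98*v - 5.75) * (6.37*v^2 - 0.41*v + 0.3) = 18.9189*v^4 - 7.4603*v^3 - 35.3347*v^2 + 2.0635*v - 1.725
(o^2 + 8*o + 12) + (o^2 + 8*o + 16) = 2*o^2 + 16*o + 28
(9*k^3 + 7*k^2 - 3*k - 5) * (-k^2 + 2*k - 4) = -9*k^5 + 11*k^4 - 19*k^3 - 29*k^2 + 2*k + 20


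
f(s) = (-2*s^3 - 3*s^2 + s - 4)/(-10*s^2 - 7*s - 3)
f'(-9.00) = 0.20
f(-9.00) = -1.60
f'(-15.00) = 0.20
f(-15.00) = -2.82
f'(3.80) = 0.20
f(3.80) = 0.88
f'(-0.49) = 2.32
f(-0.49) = 2.52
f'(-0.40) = 0.11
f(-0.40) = 2.64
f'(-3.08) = 0.28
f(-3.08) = -0.30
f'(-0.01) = -3.54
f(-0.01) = 1.37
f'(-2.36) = 0.36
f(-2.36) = -0.08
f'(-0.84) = 2.81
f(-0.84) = 1.38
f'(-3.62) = 0.25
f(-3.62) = -0.44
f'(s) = (20*s + 7)*(-2*s^3 - 3*s^2 + s - 4)/(-10*s^2 - 7*s - 3)^2 + (-6*s^2 - 6*s + 1)/(-10*s^2 - 7*s - 3) = (20*s^4 + 28*s^3 + 49*s^2 - 62*s - 31)/(100*s^4 + 140*s^3 + 109*s^2 + 42*s + 9)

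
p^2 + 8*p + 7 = (p + 1)*(p + 7)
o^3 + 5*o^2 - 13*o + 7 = (o - 1)^2*(o + 7)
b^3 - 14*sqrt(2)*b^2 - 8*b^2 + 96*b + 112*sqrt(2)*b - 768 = (b - 8)*(b - 8*sqrt(2))*(b - 6*sqrt(2))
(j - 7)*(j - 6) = j^2 - 13*j + 42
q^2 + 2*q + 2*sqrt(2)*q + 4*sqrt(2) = (q + 2)*(q + 2*sqrt(2))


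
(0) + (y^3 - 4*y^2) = y^3 - 4*y^2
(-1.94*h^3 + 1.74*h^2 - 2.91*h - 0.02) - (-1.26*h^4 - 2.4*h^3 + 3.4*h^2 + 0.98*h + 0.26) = 1.26*h^4 + 0.46*h^3 - 1.66*h^2 - 3.89*h - 0.28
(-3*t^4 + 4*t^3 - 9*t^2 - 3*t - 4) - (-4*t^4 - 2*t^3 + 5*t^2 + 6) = t^4 + 6*t^3 - 14*t^2 - 3*t - 10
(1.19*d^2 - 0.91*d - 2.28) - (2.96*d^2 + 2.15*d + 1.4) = -1.77*d^2 - 3.06*d - 3.68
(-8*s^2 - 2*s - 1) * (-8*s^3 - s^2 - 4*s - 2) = 64*s^5 + 24*s^4 + 42*s^3 + 25*s^2 + 8*s + 2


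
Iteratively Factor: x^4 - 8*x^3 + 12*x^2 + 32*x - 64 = (x - 2)*(x^3 - 6*x^2 + 32) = (x - 2)*(x + 2)*(x^2 - 8*x + 16) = (x - 4)*(x - 2)*(x + 2)*(x - 4)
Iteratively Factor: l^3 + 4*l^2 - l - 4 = (l + 1)*(l^2 + 3*l - 4) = (l - 1)*(l + 1)*(l + 4)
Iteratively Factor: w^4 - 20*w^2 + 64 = (w - 4)*(w^3 + 4*w^2 - 4*w - 16) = (w - 4)*(w + 2)*(w^2 + 2*w - 8) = (w - 4)*(w - 2)*(w + 2)*(w + 4)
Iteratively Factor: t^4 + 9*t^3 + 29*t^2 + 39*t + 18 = (t + 3)*(t^3 + 6*t^2 + 11*t + 6) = (t + 1)*(t + 3)*(t^2 + 5*t + 6) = (t + 1)*(t + 2)*(t + 3)*(t + 3)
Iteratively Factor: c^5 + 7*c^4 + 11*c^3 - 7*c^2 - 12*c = (c + 4)*(c^4 + 3*c^3 - c^2 - 3*c) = (c - 1)*(c + 4)*(c^3 + 4*c^2 + 3*c) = c*(c - 1)*(c + 4)*(c^2 + 4*c + 3) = c*(c - 1)*(c + 1)*(c + 4)*(c + 3)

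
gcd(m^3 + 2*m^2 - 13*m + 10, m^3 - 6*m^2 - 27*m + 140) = m + 5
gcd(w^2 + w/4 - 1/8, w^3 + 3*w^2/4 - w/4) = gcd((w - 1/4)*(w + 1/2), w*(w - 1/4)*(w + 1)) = w - 1/4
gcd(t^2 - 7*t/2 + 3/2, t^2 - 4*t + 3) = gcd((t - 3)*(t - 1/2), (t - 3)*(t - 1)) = t - 3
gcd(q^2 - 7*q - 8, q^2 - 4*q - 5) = q + 1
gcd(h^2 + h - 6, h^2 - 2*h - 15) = h + 3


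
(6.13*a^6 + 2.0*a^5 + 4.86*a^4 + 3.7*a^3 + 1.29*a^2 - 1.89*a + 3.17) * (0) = 0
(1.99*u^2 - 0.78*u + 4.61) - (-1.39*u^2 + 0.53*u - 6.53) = 3.38*u^2 - 1.31*u + 11.14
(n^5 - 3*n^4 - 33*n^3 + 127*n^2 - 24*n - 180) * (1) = n^5 - 3*n^4 - 33*n^3 + 127*n^2 - 24*n - 180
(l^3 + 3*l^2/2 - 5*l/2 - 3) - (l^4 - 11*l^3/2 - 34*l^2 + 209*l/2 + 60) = -l^4 + 13*l^3/2 + 71*l^2/2 - 107*l - 63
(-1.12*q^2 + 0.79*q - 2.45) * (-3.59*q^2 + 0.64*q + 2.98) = 4.0208*q^4 - 3.5529*q^3 + 5.9635*q^2 + 0.7862*q - 7.301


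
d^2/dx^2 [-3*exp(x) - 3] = -3*exp(x)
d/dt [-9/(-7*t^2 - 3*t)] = 9*(-14*t - 3)/(t^2*(7*t + 3)^2)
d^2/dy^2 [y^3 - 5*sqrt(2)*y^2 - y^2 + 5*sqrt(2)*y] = 6*y - 10*sqrt(2) - 2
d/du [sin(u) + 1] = cos(u)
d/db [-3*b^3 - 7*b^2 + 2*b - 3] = -9*b^2 - 14*b + 2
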